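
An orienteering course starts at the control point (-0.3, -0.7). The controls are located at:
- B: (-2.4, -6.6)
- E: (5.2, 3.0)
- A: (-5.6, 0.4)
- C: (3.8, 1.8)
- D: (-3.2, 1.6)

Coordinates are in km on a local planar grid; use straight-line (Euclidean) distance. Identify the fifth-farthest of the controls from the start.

Distance to each, sorted:
E: 6.6 km
B: 6.3 km
A: 5.4 km
C: 4.8 km
D: 3.7 km
The fifth-farthest is D at 3.7 km.

D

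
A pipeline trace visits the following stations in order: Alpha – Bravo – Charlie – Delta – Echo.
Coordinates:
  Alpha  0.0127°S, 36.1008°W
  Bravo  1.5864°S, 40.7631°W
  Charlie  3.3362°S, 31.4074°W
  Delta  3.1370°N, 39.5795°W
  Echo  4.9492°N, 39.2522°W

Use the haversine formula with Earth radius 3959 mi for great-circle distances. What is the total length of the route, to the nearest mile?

Leg distances:
Alpha→Bravo: 340.0 mi  (cumulative 340.0 mi)
Bravo→Charlie: 657.1 mi  (cumulative 997.0 mi)
Charlie→Delta: 720.1 mi  (cumulative 1717.1 mi)
Delta→Echo: 127.2 mi  (cumulative 1844.4 mi)
Total route length ≈ 1844 mi.

1844 mi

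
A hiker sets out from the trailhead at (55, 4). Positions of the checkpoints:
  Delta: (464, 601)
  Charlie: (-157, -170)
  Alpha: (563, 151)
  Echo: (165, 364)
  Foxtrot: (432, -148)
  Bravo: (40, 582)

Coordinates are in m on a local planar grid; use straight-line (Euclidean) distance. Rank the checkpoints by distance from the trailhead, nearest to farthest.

Distances from the trailhead:
Charlie (-157, -170): 274.3 m
Echo (165, 364): 376.4 m
Foxtrot (432, -148): 406.5 m
Alpha (563, 151): 528.8 m
Bravo (40, 582): 578.2 m
Delta (464, 601): 723.7 m

Charlie, Echo, Foxtrot, Alpha, Bravo, Delta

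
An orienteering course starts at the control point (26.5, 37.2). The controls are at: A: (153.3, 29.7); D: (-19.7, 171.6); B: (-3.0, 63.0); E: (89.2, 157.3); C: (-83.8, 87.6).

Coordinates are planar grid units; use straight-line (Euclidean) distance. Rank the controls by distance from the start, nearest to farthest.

B, C, A, E, D

Computing each straight-line distance from (26.5, 37.2):
B (-3.0, 63.0): 39.2
C (-83.8, 87.6): 121.3
A (153.3, 29.7): 127.0
E (89.2, 157.3): 135.5
D (-19.7, 171.6): 142.1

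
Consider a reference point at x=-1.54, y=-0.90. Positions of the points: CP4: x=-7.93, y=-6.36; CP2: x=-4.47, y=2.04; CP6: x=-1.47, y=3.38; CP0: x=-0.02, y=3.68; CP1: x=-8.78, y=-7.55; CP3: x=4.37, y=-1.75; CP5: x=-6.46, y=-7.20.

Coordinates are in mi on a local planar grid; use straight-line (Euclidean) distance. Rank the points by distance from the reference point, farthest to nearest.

Distance from the reference point at x=-1.54, y=-0.90 to each:
CP1 x=-8.78, y=-7.55: 9.8 mi
CP4 x=-7.93, y=-6.36: 8.4 mi
CP5 x=-6.46, y=-7.20: 8.0 mi
CP3 x=4.37, y=-1.75: 6.0 mi
CP0 x=-0.02, y=3.68: 4.8 mi
CP6 x=-1.47, y=3.38: 4.3 mi
CP2 x=-4.47, y=2.04: 4.2 mi

CP1, CP4, CP5, CP3, CP0, CP6, CP2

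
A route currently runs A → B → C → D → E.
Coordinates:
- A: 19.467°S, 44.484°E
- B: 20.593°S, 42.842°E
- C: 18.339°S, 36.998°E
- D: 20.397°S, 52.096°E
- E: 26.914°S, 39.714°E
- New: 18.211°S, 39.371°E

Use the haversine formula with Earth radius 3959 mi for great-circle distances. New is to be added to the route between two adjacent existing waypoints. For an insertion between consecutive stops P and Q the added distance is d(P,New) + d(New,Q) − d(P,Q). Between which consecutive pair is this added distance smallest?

between C and D

Added distance for inserting New between each consecutive pair:
A–B: 493.2 mi
B–C: 24.4 mi
C–D: 5.1 mi
D–E: 541.9 mi
Smallest added distance is 5.1 mi, inserting between C and D.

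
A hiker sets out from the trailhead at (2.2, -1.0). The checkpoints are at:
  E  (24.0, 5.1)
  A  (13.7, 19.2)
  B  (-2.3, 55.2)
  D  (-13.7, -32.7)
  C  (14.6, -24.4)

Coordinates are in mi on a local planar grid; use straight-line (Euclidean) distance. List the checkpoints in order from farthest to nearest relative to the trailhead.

Computing each straight-line distance from (2.2, -1.0):
B (-2.3, 55.2): 56.4 mi
D (-13.7, -32.7): 35.5 mi
C (14.6, -24.4): 26.5 mi
A (13.7, 19.2): 23.2 mi
E (24.0, 5.1): 22.6 mi

B, D, C, A, E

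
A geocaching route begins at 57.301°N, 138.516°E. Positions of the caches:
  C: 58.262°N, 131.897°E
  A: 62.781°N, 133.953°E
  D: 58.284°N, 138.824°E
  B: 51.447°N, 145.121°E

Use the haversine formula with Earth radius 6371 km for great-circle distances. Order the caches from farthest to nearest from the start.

B, A, C, D

Computing each great-circle distance from 57.301°N, 138.516°E:
B 51.447°N, 145.121°E: 778.1 km
A 62.781°N, 133.953°E: 659.5 km
C 58.262°N, 131.897°E: 406.5 km
D 58.284°N, 138.824°E: 110.8 km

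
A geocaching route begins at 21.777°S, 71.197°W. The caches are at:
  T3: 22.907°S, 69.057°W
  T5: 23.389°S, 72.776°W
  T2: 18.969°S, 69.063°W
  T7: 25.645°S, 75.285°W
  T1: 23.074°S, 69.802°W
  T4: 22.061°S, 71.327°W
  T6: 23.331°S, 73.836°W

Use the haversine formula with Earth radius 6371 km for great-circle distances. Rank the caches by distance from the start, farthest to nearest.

T7, T2, T6, T3, T5, T1, T4

Distance from the start at 21.777°S, 71.197°W to each:
T7 25.645°S, 75.285°W: 598.4 km
T2 18.969°S, 69.063°W: 383.4 km
T6 23.331°S, 73.836°W: 321.4 km
T3 22.907°S, 69.057°W: 253.4 km
T5 23.389°S, 72.776°W: 241.7 km
T1 23.074°S, 69.802°W: 203.4 km
T4 22.061°S, 71.327°W: 34.3 km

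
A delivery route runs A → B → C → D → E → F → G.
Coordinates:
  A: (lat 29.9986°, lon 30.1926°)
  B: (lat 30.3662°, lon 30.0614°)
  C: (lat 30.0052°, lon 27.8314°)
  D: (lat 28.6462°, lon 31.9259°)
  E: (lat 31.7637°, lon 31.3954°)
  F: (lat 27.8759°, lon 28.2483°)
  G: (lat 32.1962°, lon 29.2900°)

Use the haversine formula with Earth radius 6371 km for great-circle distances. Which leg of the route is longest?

Leg distances:
A→B: 42.8 km
B→C: 218.1 km
C→D: 424.7 km
D→E: 350.4 km
E→F: 528.2 km
F→G: 490.7 km
The longest leg is E–F at 528.2 km.

E–F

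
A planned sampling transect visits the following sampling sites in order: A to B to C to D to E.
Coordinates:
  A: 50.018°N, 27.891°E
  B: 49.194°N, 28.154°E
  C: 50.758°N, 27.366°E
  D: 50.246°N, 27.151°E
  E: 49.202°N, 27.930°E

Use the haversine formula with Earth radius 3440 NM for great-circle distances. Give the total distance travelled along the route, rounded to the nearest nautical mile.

251 NM

Leg distances:
A→B: 50.5 NM  (cumulative 50.5 NM)
B→C: 98.7 NM  (cumulative 149.2 NM)
C→D: 31.8 NM  (cumulative 181.0 NM)
D→E: 69.6 NM  (cumulative 250.6 NM)
Total route length ≈ 251 NM.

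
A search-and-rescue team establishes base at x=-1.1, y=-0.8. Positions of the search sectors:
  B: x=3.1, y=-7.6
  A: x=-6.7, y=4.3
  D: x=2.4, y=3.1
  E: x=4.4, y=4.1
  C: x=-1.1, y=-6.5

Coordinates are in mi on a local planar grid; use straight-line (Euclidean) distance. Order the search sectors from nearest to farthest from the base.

D, C, E, A, B

Distance from the base at x=-1.1, y=-0.8 to each:
D x=2.4, y=3.1: 5.2 mi
C x=-1.1, y=-6.5: 5.7 mi
E x=4.4, y=4.1: 7.4 mi
A x=-6.7, y=4.3: 7.6 mi
B x=3.1, y=-7.6: 8.0 mi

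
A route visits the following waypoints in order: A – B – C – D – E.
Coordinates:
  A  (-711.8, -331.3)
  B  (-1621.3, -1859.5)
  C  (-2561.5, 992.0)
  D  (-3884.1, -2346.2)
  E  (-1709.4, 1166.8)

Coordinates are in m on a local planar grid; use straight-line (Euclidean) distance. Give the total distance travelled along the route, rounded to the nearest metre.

Leg distances:
A→B: 1778.4 m  (cumulative 1778.4 m)
B→C: 3002.5 m  (cumulative 4780.9 m)
C→D: 3590.7 m  (cumulative 8371.5 m)
D→E: 4131.6 m  (cumulative 12503.2 m)
Total route length ≈ 12503 m.

12503 m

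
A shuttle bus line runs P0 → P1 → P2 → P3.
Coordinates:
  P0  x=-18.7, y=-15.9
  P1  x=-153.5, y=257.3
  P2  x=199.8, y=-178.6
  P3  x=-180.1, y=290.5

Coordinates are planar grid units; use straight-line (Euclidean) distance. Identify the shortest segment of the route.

P0–P1

Leg distances:
P0→P1: 304.6
P1→P2: 561.1
P2→P3: 603.6
The shortest leg is P0–P1 at 304.6.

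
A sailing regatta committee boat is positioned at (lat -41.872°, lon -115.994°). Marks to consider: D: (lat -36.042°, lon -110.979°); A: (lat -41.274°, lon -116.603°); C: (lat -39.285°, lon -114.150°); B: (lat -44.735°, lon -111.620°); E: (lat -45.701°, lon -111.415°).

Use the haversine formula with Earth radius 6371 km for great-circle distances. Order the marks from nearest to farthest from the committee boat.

A, C, B, E, D

Distance from the committee boat at (lat -41.872°, lon -115.994°) to each:
A (lat -41.274°, lon -116.603°): 83.6 km
C (lat -39.285°, lon -114.150°): 327.1 km
B (lat -44.735°, lon -111.620°): 475.9 km
E (lat -45.701°, lon -111.415°): 562.3 km
D (lat -36.042°, lon -110.979°): 779.6 km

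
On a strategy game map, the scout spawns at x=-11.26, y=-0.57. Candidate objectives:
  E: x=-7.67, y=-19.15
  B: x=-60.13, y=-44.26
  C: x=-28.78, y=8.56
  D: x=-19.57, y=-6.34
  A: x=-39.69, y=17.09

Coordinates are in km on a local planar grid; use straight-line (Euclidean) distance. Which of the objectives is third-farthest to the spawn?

C

Distances from the spawn (x=-11.26, y=-0.57):
B: 65.6 km
A: 33.5 km
C: 19.8 km
E: 18.9 km
D: 10.1 km
The third-farthest is C at 19.8 km.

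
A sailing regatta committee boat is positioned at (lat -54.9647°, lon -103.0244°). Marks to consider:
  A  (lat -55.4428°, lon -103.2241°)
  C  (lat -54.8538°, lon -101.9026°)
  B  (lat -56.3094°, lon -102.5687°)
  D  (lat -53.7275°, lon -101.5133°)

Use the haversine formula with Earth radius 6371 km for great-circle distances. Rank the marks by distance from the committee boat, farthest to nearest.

Distances from the committee boat:
D (lat -53.7275°, lon -101.5133°): 168.9 km
B (lat -56.3094°, lon -102.5687°): 152.2 km
C (lat -54.8538°, lon -101.9026°): 72.8 km
A (lat -55.4428°, lon -103.2241°): 54.7 km

D, B, C, A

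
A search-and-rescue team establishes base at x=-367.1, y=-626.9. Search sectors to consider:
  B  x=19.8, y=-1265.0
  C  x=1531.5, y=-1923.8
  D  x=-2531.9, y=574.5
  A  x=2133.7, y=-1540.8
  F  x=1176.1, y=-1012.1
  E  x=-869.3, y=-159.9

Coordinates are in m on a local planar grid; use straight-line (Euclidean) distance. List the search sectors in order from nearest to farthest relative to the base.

Computing each straight-line distance from x=-367.1, y=-626.9:
E x=-869.3, y=-159.9: 685.8 m
B x=19.8, y=-1265.0: 746.2 m
F x=1176.1, y=-1012.1: 1590.5 m
C x=1531.5, y=-1923.8: 2299.3 m
D x=-2531.9, y=574.5: 2475.8 m
A x=2133.7, y=-1540.8: 2662.6 m

E, B, F, C, D, A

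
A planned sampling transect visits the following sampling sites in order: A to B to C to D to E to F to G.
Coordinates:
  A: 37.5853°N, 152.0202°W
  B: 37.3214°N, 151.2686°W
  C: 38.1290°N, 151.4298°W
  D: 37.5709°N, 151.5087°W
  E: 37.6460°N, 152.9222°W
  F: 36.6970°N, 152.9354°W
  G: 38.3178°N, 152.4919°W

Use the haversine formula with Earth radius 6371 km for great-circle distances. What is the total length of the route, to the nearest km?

641 km

Leg distances:
A→B: 72.5 km  (cumulative 72.5 km)
B→C: 90.9 km  (cumulative 163.5 km)
C→D: 62.4 km  (cumulative 225.9 km)
D→E: 124.8 km  (cumulative 350.7 km)
E→F: 105.5 km  (cumulative 456.2 km)
F→G: 184.4 km  (cumulative 640.6 km)
Total route length ≈ 641 km.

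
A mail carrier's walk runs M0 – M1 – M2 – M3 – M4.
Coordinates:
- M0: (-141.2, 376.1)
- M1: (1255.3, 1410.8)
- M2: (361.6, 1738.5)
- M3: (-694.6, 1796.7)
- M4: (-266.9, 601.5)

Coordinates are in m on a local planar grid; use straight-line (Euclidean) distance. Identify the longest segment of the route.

M0–M1

Leg distances:
M0→M1: 1738.0 m
M1→M2: 951.9 m
M2→M3: 1057.8 m
M3→M4: 1269.4 m
The longest leg is M0–M1 at 1738.0 m.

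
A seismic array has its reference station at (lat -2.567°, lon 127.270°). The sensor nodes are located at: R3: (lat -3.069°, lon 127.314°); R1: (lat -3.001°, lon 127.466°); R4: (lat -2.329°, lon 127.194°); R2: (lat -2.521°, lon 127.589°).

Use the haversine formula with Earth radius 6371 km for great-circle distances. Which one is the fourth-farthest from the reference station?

Distances from the reference station ((lat -2.567°, lon 127.270°)):
R3: 56.0 km
R1: 52.9 km
R2: 35.8 km
R4: 27.8 km
The fourth-farthest is R4 at 27.8 km.

R4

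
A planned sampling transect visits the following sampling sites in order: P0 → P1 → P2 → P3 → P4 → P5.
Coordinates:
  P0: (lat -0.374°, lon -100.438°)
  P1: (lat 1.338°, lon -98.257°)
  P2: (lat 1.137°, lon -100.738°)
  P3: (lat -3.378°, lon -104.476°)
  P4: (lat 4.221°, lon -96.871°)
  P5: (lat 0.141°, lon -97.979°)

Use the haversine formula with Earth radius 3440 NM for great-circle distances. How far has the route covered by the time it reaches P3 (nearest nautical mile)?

668 NM

Leg distances:
P0→P1: 166.5 NM  (cumulative 166.5 NM)
P1→P2: 149.4 NM  (cumulative 315.9 NM)
P2→P3: 351.9 NM  (cumulative 667.7 NM)
Cumulative distance at P3 ≈ 668 NM.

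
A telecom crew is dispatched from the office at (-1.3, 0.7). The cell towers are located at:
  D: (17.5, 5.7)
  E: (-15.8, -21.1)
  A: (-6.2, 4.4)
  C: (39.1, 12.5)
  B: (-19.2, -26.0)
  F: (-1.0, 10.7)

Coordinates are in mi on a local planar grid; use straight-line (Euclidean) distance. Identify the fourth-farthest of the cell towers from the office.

D

Distances from the office ((-1.3, 0.7)):
C: 42.1 mi
B: 32.1 mi
E: 26.2 mi
D: 19.5 mi
F: 10.0 mi
A: 6.1 mi
The fourth-farthest is D at 19.5 mi.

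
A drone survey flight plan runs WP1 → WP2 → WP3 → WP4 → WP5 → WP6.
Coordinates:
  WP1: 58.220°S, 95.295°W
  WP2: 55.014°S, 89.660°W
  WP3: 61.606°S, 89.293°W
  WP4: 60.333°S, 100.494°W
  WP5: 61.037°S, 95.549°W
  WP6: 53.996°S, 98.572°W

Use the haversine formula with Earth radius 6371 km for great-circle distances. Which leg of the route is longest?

WP5–WP6

Leg distances:
WP1→WP2: 495.6 km
WP2→WP3: 733.3 km
WP3→WP4: 619.9 km
WP4→WP5: 280.3 km
WP5→WP6: 803.2 km
The longest leg is WP5–WP6 at 803.2 km.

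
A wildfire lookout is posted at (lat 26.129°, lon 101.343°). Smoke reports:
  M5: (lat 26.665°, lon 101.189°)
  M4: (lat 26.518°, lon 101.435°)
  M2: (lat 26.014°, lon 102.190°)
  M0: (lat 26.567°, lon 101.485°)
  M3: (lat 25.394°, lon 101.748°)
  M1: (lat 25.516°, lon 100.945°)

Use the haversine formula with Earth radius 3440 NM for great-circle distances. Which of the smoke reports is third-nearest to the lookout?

Distances from the lookout ((lat 26.129°, lon 101.343°)):
M4: 23.9 NM
M0: 27.4 NM
M5: 33.2 NM
M1: 42.6 NM
M2: 46.2 NM
M3: 49.3 NM
The third-nearest is M5 at 33.2 NM.

M5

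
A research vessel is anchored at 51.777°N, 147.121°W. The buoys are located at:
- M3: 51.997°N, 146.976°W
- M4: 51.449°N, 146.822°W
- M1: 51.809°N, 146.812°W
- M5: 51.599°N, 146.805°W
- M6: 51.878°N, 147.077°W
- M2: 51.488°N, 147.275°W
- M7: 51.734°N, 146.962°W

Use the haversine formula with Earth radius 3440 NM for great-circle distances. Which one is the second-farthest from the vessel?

M2

Distances from the vessel (51.777°N, 147.121°W):
M4: 22.6 NM
M2: 18.3 NM
M5: 15.9 NM
M3: 14.3 NM
M1: 11.6 NM
M7: 6.4 NM
M6: 6.3 NM
The second-farthest is M2 at 18.3 NM.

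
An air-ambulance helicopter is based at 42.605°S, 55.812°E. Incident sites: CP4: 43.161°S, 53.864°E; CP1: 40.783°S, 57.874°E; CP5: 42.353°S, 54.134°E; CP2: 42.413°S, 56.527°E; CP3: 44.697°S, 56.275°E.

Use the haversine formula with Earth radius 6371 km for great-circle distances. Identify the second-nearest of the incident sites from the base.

CP5

Distance to each, sorted:
CP2: 62.4 km
CP5: 140.4 km
CP4: 170.3 km
CP3: 235.6 km
CP1: 265.2 km
The second-nearest is CP5 at 140.4 km.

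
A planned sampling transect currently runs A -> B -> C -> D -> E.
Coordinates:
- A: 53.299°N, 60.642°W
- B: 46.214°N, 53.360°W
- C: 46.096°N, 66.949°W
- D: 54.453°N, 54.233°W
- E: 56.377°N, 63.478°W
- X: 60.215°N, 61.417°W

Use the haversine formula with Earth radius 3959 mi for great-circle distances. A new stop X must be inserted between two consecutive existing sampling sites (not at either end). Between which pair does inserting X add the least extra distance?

Added distance for inserting X between each consecutive pair:
A–B: 913.3 mi
B–C: 1373.1 mi
C–D: 677.5 mi
D–E: 369.0 mi
Smallest added distance is 369.0 mi, inserting between D and E.

between D and E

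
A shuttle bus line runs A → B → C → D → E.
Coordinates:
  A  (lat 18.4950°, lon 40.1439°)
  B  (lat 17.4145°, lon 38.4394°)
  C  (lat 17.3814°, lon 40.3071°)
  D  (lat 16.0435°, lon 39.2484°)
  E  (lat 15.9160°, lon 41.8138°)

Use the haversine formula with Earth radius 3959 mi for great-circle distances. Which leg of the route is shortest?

C–D

Leg distances:
A→B: 134.6 mi
B→C: 123.2 mi
C→D: 116.0 mi
D→E: 170.6 mi
The shortest leg is C–D at 116.0 mi.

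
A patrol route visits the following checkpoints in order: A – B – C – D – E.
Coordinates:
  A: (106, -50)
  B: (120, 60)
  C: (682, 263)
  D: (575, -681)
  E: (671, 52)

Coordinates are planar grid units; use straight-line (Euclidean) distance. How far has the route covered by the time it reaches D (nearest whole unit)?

1658

Leg distances:
A→B: 110.9  (cumulative 110.9)
B→C: 597.5  (cumulative 708.4)
C→D: 950.0  (cumulative 1658.5)
Cumulative distance at D ≈ 1658.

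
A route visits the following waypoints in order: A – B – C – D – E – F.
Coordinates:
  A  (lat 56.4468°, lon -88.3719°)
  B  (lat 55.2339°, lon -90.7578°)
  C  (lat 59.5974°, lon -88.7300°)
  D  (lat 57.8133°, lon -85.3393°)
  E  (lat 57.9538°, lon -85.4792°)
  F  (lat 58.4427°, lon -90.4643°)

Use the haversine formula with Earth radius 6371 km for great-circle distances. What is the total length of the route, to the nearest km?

1294 km

Leg distances:
A→B: 200.9 km  (cumulative 200.9 km)
B→C: 500.1 km  (cumulative 701.0 km)
C→D: 278.7 km  (cumulative 979.7 km)
D→E: 17.7 km  (cumulative 997.4 km)
E→F: 297.1 km  (cumulative 1294.5 km)
Total route length ≈ 1294 km.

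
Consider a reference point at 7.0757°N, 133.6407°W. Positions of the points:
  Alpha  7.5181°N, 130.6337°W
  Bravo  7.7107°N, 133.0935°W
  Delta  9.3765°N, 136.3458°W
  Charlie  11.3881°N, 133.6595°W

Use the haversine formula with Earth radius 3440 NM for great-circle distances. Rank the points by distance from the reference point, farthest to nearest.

Charlie, Delta, Alpha, Bravo

Computing each great-circle distance from 7.0757°N, 133.6407°W:
Charlie 11.3881°N, 133.6595°W: 258.9 NM
Delta 9.3765°N, 136.3458°W: 211.9 NM
Alpha 7.5181°N, 130.6337°W: 181.0 NM
Bravo 7.7107°N, 133.0935°W: 50.1 NM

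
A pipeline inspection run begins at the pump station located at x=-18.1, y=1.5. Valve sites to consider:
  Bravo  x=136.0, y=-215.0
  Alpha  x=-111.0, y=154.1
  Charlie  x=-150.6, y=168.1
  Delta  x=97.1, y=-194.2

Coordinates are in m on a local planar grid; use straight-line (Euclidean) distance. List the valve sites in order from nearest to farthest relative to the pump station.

Distance from the pump station at x=-18.1, y=1.5 to each:
Alpha x=-111.0, y=154.1: 178.7 m
Charlie x=-150.6, y=168.1: 212.9 m
Delta x=97.1, y=-194.2: 227.1 m
Bravo x=136.0, y=-215.0: 265.7 m

Alpha, Charlie, Delta, Bravo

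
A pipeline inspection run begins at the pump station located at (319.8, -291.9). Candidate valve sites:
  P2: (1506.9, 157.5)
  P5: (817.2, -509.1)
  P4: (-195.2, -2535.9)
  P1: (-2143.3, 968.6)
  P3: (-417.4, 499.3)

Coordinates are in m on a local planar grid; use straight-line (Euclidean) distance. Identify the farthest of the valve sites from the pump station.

Distance to each, sorted:
P1: 2766.9 m
P4: 2302.3 m
P2: 1269.3 m
P3: 1081.4 m
P5: 542.8 m
The farthest is P1 at 2766.9 m.

P1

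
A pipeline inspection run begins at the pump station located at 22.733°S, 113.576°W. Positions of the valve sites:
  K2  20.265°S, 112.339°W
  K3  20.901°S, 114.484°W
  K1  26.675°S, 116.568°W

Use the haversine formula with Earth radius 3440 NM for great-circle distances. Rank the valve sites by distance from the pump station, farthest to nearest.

K1, K2, K3

Distance from the pump station at 22.733°S, 113.576°W to each:
K1 26.675°S, 116.568°W: 287.5 NM
K2 20.265°S, 112.339°W: 163.5 NM
K3 20.901°S, 114.484°W: 121.1 NM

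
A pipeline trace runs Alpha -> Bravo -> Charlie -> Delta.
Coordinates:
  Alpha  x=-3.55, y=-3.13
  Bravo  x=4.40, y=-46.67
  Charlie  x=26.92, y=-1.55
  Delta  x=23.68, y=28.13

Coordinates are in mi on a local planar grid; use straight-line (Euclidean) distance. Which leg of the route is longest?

Leg distances:
Alpha→Bravo: 44.3 mi
Bravo→Charlie: 50.4 mi
Charlie→Delta: 29.9 mi
The longest leg is Bravo–Charlie at 50.4 mi.

Bravo–Charlie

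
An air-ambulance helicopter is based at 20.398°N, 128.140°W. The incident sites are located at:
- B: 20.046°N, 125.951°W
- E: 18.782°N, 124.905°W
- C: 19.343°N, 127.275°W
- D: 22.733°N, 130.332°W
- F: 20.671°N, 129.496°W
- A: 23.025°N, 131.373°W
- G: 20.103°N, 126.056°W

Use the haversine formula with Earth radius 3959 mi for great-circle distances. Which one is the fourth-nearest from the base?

B

Distances from the base (20.398°N, 128.140°W):
F: 89.7 mi
C: 92.1 mi
G: 136.6 mi
B: 144.0 mi
D: 214.2 mi
E: 238.4 mi
A: 275.7 mi
The fourth-nearest is B at 144.0 mi.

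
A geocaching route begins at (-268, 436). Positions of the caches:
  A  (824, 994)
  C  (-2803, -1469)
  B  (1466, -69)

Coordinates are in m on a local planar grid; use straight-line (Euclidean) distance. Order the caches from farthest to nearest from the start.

C, B, A

Distance from the start at (-268, 436) to each:
C (-2803, -1469): 3171.0 m
B (1466, -69): 1806.0 m
A (824, 994): 1226.3 m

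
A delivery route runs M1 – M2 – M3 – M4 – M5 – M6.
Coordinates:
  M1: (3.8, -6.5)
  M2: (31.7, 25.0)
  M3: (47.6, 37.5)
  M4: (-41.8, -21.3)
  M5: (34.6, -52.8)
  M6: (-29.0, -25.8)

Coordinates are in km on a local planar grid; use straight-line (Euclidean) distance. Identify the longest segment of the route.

Leg distances:
M1→M2: 42.1 km
M2→M3: 20.2 km
M3→M4: 107.0 km
M4→M5: 82.6 km
M5→M6: 69.1 km
The longest leg is M3–M4 at 107.0 km.

M3–M4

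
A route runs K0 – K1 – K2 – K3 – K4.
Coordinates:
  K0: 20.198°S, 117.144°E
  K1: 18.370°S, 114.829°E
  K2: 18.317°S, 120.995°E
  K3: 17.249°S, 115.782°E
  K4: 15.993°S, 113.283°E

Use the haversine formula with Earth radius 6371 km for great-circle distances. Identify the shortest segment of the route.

Leg distances:
K0→K1: 316.8 km
K1→K2: 650.8 km
K2→K3: 564.6 km
K3→K4: 300.7 km
The shortest leg is K3–K4 at 300.7 km.

K3–K4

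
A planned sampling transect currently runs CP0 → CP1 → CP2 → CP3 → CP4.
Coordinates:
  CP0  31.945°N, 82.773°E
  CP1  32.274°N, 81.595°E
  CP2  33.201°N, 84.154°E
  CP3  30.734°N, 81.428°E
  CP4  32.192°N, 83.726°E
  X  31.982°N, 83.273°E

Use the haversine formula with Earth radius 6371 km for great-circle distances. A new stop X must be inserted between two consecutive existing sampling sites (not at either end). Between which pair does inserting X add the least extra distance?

Added distance for inserting X between each consecutive pair:
CP0–CP1: 91.8 km
CP1–CP2: 59.4 km
CP2–CP3: 6.2 km
CP3–CP4: 0.5 km
Smallest added distance is 0.5 km, inserting between CP3 and CP4.

between CP3 and CP4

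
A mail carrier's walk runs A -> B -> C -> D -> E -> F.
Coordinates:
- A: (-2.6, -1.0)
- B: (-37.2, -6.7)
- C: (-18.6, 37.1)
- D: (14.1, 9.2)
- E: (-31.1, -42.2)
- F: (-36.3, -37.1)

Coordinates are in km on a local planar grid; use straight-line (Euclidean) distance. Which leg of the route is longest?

D–E

Leg distances:
A→B: 35.1 km
B→C: 47.6 km
C→D: 43.0 km
D→E: 68.4 km
E→F: 7.3 km
The longest leg is D–E at 68.4 km.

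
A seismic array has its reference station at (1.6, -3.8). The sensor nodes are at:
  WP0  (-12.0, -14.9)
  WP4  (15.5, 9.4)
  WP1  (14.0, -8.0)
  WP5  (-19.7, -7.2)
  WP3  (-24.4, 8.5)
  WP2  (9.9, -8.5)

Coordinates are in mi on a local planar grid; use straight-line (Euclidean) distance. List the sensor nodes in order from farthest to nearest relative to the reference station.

WP3, WP5, WP4, WP0, WP1, WP2

Computing each straight-line distance from (1.6, -3.8):
WP3 (-24.4, 8.5): 28.8 mi
WP5 (-19.7, -7.2): 21.6 mi
WP4 (15.5, 9.4): 19.2 mi
WP0 (-12.0, -14.9): 17.6 mi
WP1 (14.0, -8.0): 13.1 mi
WP2 (9.9, -8.5): 9.5 mi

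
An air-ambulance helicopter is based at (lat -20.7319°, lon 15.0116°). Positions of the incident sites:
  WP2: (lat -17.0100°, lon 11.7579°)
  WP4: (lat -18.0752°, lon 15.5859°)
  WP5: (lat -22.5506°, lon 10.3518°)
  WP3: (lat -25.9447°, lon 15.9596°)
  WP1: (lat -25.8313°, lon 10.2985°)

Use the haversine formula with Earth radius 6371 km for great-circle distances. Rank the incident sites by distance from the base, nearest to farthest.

WP4, WP5, WP2, WP3, WP1

Computing each great-circle distance from (lat -20.7319°, lon 15.0116°):
WP4 (lat -18.0752°, lon 15.5859°): 301.5 km
WP5 (lat -22.5506°, lon 10.3518°): 522.3 km
WP2 (lat -17.0100°, lon 11.7579°): 537.0 km
WP3 (lat -25.9447°, lon 15.9596°): 587.7 km
WP1 (lat -25.8313°, lon 10.2985°): 743.6 km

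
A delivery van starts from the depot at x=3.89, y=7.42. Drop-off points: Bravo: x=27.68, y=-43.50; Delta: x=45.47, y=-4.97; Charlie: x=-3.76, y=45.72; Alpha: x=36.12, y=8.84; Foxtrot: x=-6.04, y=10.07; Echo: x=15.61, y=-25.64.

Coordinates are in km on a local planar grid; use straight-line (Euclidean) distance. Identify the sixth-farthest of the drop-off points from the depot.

Foxtrot

Distances from the depot (x=3.89, y=7.42):
Bravo: 56.2 km
Delta: 43.4 km
Charlie: 39.1 km
Echo: 35.1 km
Alpha: 32.3 km
Foxtrot: 10.3 km
The sixth-farthest is Foxtrot at 10.3 km.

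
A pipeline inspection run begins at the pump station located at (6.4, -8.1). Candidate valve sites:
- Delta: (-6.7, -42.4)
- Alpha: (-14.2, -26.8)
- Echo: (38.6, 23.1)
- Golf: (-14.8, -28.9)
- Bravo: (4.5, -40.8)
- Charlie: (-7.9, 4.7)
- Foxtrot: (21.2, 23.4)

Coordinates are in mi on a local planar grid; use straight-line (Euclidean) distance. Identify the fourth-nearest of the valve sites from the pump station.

Bravo

Distance to each, sorted:
Charlie: 19.2 mi
Alpha: 27.8 mi
Golf: 29.7 mi
Bravo: 32.8 mi
Foxtrot: 34.8 mi
Delta: 36.7 mi
Echo: 44.8 mi
The fourth-nearest is Bravo at 32.8 mi.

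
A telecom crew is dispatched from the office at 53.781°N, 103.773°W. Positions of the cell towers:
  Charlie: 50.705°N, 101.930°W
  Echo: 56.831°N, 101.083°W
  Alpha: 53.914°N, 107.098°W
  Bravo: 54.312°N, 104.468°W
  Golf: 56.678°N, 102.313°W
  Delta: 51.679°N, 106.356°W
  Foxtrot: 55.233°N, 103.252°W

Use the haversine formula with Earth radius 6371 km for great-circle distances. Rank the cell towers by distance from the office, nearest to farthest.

Bravo, Foxtrot, Alpha, Delta, Golf, Charlie, Echo

Distance from the office at 53.781°N, 103.773°W to each:
Bravo 54.312°N, 104.468°W: 74.5 km
Foxtrot 55.233°N, 103.252°W: 164.9 km
Alpha 53.914°N, 107.098°W: 218.6 km
Delta 51.679°N, 106.356°W: 291.3 km
Golf 56.678°N, 102.313°W: 335.2 km
Charlie 50.705°N, 101.930°W: 364.3 km
Echo 56.831°N, 101.083°W: 379.4 km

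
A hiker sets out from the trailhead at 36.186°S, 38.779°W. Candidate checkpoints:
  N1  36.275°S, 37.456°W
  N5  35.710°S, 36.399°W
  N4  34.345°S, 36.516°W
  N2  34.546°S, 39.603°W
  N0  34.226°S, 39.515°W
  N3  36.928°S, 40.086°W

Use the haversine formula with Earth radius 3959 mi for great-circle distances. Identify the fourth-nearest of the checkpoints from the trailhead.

Distance to each, sorted:
N1: 74.0 mi
N3: 88.8 mi
N2: 122.5 mi
N5: 137.1 mi
N0: 141.7 mi
N4: 180.2 mi
The fourth-nearest is N5 at 137.1 mi.

N5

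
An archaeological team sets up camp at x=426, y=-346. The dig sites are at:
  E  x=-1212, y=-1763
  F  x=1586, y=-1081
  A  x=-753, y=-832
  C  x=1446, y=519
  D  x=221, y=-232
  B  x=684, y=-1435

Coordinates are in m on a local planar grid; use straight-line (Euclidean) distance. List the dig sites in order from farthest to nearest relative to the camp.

E, F, C, A, B, D

Distance from the camp at x=426, y=-346 to each:
E x=-1212, y=-1763: 2165.9 m
F x=1586, y=-1081: 1373.3 m
C x=1446, y=519: 1337.4 m
A x=-753, y=-832: 1275.2 m
B x=684, y=-1435: 1119.1 m
D x=221, y=-232: 234.6 m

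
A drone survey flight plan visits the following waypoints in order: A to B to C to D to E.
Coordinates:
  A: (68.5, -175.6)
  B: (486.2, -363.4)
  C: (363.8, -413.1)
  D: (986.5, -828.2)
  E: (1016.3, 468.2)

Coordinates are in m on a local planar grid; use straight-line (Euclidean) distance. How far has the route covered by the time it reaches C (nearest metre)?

590 m

Leg distances:
A→B: 458.0 m  (cumulative 458.0 m)
B→C: 132.1 m  (cumulative 590.1 m)
Cumulative distance at C ≈ 590 m.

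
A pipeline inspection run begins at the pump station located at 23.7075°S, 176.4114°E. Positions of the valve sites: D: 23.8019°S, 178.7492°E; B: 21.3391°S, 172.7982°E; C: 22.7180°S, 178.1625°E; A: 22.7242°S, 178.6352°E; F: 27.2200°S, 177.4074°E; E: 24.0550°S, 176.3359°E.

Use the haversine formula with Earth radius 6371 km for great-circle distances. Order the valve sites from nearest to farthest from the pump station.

Distances from the pump station:
E 24.0550°S, 176.3359°E: 39.4 km
C 22.7180°S, 178.1625°E: 210.1 km
D 23.8019°S, 178.7492°E: 238.2 km
A 22.7242°S, 178.6352°E: 252.2 km
F 27.2200°S, 177.4074°E: 403.2 km
B 21.3391°S, 172.7982°E: 455.0 km

E, C, D, A, F, B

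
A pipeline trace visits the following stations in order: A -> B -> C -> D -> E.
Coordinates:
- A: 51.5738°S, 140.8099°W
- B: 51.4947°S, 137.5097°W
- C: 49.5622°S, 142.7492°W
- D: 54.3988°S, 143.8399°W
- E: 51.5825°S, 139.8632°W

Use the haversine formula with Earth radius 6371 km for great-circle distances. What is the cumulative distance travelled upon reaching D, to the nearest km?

Leg distances:
A→B: 228.4 km  (cumulative 228.4 km)
B→C: 428.0 km  (cumulative 656.5 km)
C→D: 543.0 km  (cumulative 1199.4 km)
Cumulative distance at D ≈ 1199 km.

1199 km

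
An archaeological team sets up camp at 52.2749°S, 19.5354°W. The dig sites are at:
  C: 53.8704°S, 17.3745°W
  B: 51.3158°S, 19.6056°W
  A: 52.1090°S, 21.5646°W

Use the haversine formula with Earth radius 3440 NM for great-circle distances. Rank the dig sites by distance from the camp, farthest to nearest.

C, A, B

Distances from the camp:
C 53.8704°S, 17.3745°W: 123.5 NM
A 52.1090°S, 21.5646°W: 75.3 NM
B 51.3158°S, 19.6056°W: 57.6 NM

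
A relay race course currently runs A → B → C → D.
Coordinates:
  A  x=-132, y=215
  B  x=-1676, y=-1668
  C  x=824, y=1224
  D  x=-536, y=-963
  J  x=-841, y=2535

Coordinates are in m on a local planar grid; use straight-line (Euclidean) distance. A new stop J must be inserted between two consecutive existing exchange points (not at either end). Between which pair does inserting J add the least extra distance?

between B and C

Added distance for inserting J between each consecutive pair:
A–B: 4276.0 m
B–C: 2581.5 m
C–D: 3055.1 m
Smallest added distance is 2581.5 m, inserting between B and C.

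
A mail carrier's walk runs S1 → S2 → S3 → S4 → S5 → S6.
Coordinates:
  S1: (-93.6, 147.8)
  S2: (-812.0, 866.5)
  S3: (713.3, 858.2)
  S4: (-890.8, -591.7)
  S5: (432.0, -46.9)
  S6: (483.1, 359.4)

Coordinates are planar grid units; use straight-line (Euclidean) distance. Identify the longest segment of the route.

Leg distances:
S1→S2: 1016.2
S2→S3: 1525.3
S3→S4: 2162.3
S4→S5: 1430.6
S5→S6: 409.5
The longest leg is S3–S4 at 2162.3.

S3–S4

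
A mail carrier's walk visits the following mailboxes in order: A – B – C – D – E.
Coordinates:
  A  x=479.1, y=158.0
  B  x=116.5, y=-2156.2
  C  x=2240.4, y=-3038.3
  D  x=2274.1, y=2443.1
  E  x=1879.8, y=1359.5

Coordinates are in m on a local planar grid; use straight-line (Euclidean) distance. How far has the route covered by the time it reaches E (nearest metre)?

Leg distances:
A→B: 2342.4 m  (cumulative 2342.4 m)
B→C: 2299.8 m  (cumulative 4642.2 m)
C→D: 5481.5 m  (cumulative 10123.7 m)
D→E: 1153.1 m  (cumulative 11276.8 m)
Cumulative distance at E ≈ 11277 m.

11277 m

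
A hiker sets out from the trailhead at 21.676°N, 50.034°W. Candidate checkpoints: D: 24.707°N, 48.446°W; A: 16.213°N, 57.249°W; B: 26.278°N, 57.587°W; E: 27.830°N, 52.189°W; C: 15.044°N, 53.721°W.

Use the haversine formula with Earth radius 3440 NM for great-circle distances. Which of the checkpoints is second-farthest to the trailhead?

B

Distances from the trailhead (21.676°N, 50.034°W):
A: 524.6 NM
B: 497.8 NM
C: 450.1 NM
E: 387.7 NM
D: 202.0 NM
The second-farthest is B at 497.8 NM.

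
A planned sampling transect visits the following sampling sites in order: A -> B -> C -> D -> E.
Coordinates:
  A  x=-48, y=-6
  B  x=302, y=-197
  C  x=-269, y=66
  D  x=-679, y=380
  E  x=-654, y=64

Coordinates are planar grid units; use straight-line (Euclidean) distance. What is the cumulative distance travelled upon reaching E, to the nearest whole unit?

Leg distances:
A→B: 398.7  (cumulative 398.7)
B→C: 628.7  (cumulative 1027.4)
C→D: 516.4  (cumulative 1543.8)
D→E: 317.0  (cumulative 1860.8)
Cumulative distance at E ≈ 1861.

1861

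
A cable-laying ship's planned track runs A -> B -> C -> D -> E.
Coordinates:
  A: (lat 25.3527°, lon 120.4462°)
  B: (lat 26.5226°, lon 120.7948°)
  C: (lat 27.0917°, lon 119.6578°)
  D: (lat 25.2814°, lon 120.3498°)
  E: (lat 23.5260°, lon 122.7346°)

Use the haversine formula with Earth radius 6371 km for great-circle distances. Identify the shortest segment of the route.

B–C

Leg distances:
A→B: 134.7 km
B→C: 129.4 km
C→D: 212.8 km
D→E: 310.5 km
The shortest leg is B–C at 129.4 km.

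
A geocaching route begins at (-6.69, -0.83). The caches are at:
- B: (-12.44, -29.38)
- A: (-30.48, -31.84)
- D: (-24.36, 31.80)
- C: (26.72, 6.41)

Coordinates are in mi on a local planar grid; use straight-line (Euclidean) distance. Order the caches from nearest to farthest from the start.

Distance from the start at (-6.69, -0.83) to each:
B (-12.44, -29.38): 29.1 mi
C (26.72, 6.41): 34.2 mi
D (-24.36, 31.80): 37.1 mi
A (-30.48, -31.84): 39.1 mi

B, C, D, A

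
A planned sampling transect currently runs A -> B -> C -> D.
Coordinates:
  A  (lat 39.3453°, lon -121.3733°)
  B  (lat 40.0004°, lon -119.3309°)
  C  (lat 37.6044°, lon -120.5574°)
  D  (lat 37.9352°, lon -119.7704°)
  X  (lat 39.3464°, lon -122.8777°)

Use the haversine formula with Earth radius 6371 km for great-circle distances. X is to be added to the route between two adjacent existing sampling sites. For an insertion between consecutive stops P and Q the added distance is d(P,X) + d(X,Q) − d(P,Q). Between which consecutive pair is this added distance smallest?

Added distance for inserting X between each consecutive pair:
A–B: 252.1 km
B–C: 305.1 km
C–D: 513.6 km
Smallest added distance is 252.1 km, inserting between A and B.

between A and B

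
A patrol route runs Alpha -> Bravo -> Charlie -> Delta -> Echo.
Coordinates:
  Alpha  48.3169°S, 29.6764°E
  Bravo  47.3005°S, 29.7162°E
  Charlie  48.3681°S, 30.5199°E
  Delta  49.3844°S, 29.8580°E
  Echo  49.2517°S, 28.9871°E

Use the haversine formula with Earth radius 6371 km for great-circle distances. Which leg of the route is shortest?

Delta–Echo

Leg distances:
Alpha→Bravo: 113.1 km
Bravo→Charlie: 133.0 km
Charlie→Delta: 122.9 km
Delta→Echo: 64.8 km
The shortest leg is Delta–Echo at 64.8 km.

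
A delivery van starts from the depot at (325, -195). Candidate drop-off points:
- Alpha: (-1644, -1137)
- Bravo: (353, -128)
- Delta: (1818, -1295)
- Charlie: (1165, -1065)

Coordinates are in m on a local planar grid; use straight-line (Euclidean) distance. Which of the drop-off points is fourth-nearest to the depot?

Distance to each, sorted:
Bravo: 72.6 m
Charlie: 1209.3 m
Delta: 1854.5 m
Alpha: 2182.7 m
The fourth-nearest is Alpha at 2182.7 m.

Alpha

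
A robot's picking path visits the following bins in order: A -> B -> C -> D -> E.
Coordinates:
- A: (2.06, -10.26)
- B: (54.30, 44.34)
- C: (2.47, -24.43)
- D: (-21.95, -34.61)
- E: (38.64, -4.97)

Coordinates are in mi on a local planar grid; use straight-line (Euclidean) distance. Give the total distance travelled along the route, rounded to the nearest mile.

Leg distances:
A→B: 75.6 mi  (cumulative 75.6 mi)
B→C: 86.1 mi  (cumulative 161.7 mi)
C→D: 26.5 mi  (cumulative 188.1 mi)
D→E: 67.5 mi  (cumulative 255.6 mi)
Total route length ≈ 256 mi.

256 mi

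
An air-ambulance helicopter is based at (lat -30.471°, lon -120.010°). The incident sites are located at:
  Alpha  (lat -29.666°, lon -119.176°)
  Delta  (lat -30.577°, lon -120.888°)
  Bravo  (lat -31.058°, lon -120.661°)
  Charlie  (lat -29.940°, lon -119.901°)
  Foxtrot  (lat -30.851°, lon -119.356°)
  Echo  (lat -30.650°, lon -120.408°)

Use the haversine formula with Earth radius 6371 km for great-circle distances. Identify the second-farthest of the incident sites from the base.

Distances from the base ((lat -30.471°, lon -120.010°)):
Alpha: 120.2 km
Bravo: 90.2 km
Delta: 84.9 km
Foxtrot: 75.5 km
Charlie: 60.0 km
Echo: 43.0 km
The second-farthest is Bravo at 90.2 km.

Bravo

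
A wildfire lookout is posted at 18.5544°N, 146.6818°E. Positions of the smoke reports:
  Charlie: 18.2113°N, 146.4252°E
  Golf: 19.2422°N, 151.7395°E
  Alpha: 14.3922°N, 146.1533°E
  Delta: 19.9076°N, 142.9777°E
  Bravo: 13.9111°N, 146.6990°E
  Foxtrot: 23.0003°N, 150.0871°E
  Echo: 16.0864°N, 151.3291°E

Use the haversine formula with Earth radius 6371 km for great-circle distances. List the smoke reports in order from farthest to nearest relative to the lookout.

Computing each great-circle distance from 18.5544°N, 146.6818°E:
Foxtrot 23.0003°N, 150.0871°E: 608.0 km
Echo 16.0864°N, 151.3291°E: 564.5 km
Golf 19.2422°N, 151.7395°E: 537.5 km
Bravo 13.9111°N, 146.6990°E: 516.3 km
Alpha 14.3922°N, 146.1533°E: 466.2 km
Delta 19.9076°N, 142.9777°E: 417.0 km
Charlie 18.2113°N, 146.4252°E: 46.8 km

Foxtrot, Echo, Golf, Bravo, Alpha, Delta, Charlie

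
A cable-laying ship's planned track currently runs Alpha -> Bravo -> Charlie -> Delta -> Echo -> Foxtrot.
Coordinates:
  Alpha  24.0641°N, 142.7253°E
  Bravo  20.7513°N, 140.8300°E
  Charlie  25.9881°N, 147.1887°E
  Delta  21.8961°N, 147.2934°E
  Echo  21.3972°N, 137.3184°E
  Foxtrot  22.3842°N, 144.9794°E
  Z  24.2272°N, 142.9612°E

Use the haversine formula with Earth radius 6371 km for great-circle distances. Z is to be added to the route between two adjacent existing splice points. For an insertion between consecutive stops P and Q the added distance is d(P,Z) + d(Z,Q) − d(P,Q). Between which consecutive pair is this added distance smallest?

Added distance for inserting Z between each consecutive pair:
Alpha–Bravo: 57.5 km
Bravo–Charlie: 41.0 km
Charlie–Delta: 526.8 km
Delta–Echo: 139.5 km
Echo–Foxtrot: 151.0 km
Smallest added distance is 41.0 km, inserting between Bravo and Charlie.

between Bravo and Charlie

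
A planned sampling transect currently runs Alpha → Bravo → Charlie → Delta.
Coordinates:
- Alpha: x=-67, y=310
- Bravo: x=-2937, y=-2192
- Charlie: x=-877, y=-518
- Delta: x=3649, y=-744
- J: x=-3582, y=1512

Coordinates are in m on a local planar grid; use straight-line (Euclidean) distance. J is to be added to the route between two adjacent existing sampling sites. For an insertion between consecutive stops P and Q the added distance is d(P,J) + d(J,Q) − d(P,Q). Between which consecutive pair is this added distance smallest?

between Alpha and Bravo

Added distance for inserting J between each consecutive pair:
Alpha–Bravo: 3667.1 m
Bravo–Charlie: 4487.3 m
Charlie–Delta: 6425.1 m
Smallest added distance is 3667.1 m, inserting between Alpha and Bravo.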